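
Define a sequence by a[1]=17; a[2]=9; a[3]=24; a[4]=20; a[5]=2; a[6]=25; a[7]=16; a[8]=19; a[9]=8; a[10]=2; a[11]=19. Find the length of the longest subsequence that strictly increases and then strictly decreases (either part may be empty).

inc[i] = longest strictly increasing subsequence ending at i; dec[i] = longest strictly decreasing subsequence starting at i:
i:      1  2  3  4  5  6  7  8  9 10 11
a[i]:  17  9 24 20  2 25 16 19  8  2 19
inc:    1  1  2  2  1  3  2  3  2  1  3
dec:    4  3  5  4  1  4  3  3  2  1  1
Best peak at i=3 (value 24): inc=2, dec=5, length 2+5−1 = 6.

6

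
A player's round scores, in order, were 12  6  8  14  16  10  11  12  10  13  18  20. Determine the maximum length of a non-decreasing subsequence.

8

Track the smallest tail for each achievable length (allowing ties):
12 → extends → [12]
6 → replaces 12 → [6]
8 → extends → [6, 8]
14 → extends → [6, 8, 14]
16 → extends → [6, 8, 14, 16]
10 → replaces 14 → [6, 8, 10, 16]
11 → replaces 16 → [6, 8, 10, 11]
12 → extends → [6, 8, 10, 11, 12]
10 → replaces 11 → [6, 8, 10, 10, 12]
13 → extends → [6, 8, 10, 10, 12, 13]
18 → extends → [6, 8, 10, 10, 12, 13, 18]
20 → extends → [6, 8, 10, 10, 12, 13, 18, 20]
Eight tails, so the longest non-decreasing subsequence has length 8 (e.g. 6, 8, 10, 11, 12, 13, 18, 20).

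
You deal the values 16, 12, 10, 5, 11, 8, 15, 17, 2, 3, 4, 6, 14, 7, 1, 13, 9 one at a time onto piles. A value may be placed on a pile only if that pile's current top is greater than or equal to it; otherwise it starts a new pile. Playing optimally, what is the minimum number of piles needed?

6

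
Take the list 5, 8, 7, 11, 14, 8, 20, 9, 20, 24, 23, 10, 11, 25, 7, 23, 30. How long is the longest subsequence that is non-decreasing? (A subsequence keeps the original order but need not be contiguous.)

Track the smallest tail for each achievable length (allowing ties):
5 → extends → [5]
8 → extends → [5, 8]
7 → replaces 8 → [5, 7]
11 → extends → [5, 7, 11]
14 → extends → [5, 7, 11, 14]
8 → replaces 11 → [5, 7, 8, 14]
20 → extends → [5, 7, 8, 14, 20]
9 → replaces 14 → [5, 7, 8, 9, 20]
20 → extends → [5, 7, 8, 9, 20, 20]
24 → extends → [5, 7, 8, 9, 20, 20, 24]
23 → replaces 24 → [5, 7, 8, 9, 20, 20, 23]
10 → replaces 20 → [5, 7, 8, 9, 10, 20, 23]
11 → replaces 20 → [5, 7, 8, 9, 10, 11, 23]
25 → extends → [5, 7, 8, 9, 10, 11, 23, 25]
7 → replaces 8 → [5, 7, 7, 9, 10, 11, 23, 25]
23 → replaces 25 → [5, 7, 7, 9, 10, 11, 23, 23]
30 → extends → [5, 7, 7, 9, 10, 11, 23, 23, 30]
Nine tails, so the longest non-decreasing subsequence has length 9 (e.g. 5, 8, 11, 14, 20, 20, 24, 25, 30).

9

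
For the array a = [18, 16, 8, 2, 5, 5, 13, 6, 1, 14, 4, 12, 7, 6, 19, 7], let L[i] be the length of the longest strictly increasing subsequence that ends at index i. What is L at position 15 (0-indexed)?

dp[i] = 1 + max{dp[j] : j<i, a[j]<a[i]} (or 1 if no such j):
i:      0  1  2  3  4  5  6  7  8  9 10 11 12 13 14 15
a[i]:  18 16  8  2  5  5 13  6  1 14  4 12  7  6 19  7
dp:     1  1  1  1  2  2  3  3  1  4  2  4  4  3  5  4
At index 15 the value is 4.

4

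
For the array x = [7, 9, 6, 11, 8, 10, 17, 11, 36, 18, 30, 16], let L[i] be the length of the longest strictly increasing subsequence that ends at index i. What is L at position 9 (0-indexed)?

5

dp[i] = 1 + max{dp[j] : j<i, x[j]<x[i]} (or 1 if no such j):
i:      0  1  2  3  4  5  6  7  8  9 10 11
x[i]:   7  9  6 11  8 10 17 11 36 18 30 16
dp:     1  2  1  3  2  3  4  4  5  5  6  5
At index 9 the value is 5.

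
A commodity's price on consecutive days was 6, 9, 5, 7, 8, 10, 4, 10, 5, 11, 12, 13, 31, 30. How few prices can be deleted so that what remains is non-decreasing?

5

Fewest deletions = n − (longest non-decreasing subsequence).
i:      1  2  3  4  5  6  7  8  9 10 11 12 13 14
a[i]:   6  9  5  7  8 10  4 10  5 11 12 13 31 30
dp:     1  2  1  2  3  4  1  5  2  6  7  8  9  9
max dp = 9, so deletions = 14 − 9 = 5.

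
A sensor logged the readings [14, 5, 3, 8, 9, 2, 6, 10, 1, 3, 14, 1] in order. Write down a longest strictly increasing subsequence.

Patience tails give the LIS length; then backtrack through the dp parents:
14 → extends → [14]
5 → replaces 14 → [5]
3 → replaces 5 → [3]
8 → extends → [3, 8]
9 → extends → [3, 8, 9]
2 → replaces 3 → [2, 8, 9]
6 → replaces 8 → [2, 6, 9]
10 → extends → [2, 6, 9, 10]
1 → replaces 2 → [1, 6, 9, 10]
3 → replaces 6 → [1, 3, 9, 10]
14 → extends → [1, 3, 9, 10, 14]
1 → already a tail → [1, 3, 9, 10, 14]
Length 5; one witness is 5, 8, 9, 10, 14.

5, 8, 9, 10, 14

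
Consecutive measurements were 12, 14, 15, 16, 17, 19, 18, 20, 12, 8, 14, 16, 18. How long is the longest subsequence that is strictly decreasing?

4

Negate each value so 'decreasing' becomes 'increasing', then run patience tails on the negated sequence:
-12 → extends → [-12]
-14 → replaces -12 → [-14]
-15 → replaces -14 → [-15]
-16 → replaces -15 → [-16]
-17 → replaces -16 → [-17]
-19 → replaces -17 → [-19]
-18 → extends → [-19, -18]
-20 → replaces -19 → [-20, -18]
-12 → extends → [-20, -18, -12]
-8 → extends → [-20, -18, -12, -8]
-14 → replaces -12 → [-20, -18, -14, -8]
-16 → replaces -14 → [-20, -18, -16, -8]
-18 → already a tail → [-20, -18, -16, -8]
Four tails, so the longest strictly decreasing subsequence of the original has length 4.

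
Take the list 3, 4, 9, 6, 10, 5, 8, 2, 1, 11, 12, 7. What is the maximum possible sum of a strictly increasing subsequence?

Let S[i] be the best sum of a strictly increasing subsequence ending at i:
i:      1  2  3  4  5  6  7  8  9 10 11 12
a[i]:   3  4  9  6 10  5  8  2  1 11 12  7
S:      3  7 16 13 26 12 21  2  1 37 49 20
Maximum is 49 (e.g. 3 + 4 + 9 + 10 + 11 + 12).

49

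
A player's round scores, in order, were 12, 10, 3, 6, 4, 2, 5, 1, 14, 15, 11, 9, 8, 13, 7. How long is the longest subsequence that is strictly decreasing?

6

Negate each value so 'decreasing' becomes 'increasing', then run patience tails on the negated sequence:
-12 → extends → [-12]
-10 → extends → [-12, -10]
-3 → extends → [-12, -10, -3]
-6 → replaces -3 → [-12, -10, -6]
-4 → extends → [-12, -10, -6, -4]
-2 → extends → [-12, -10, -6, -4, -2]
-5 → replaces -4 → [-12, -10, -6, -5, -2]
-1 → extends → [-12, -10, -6, -5, -2, -1]
-14 → replaces -12 → [-14, -10, -6, -5, -2, -1]
-15 → replaces -14 → [-15, -10, -6, -5, -2, -1]
-11 → replaces -10 → [-15, -11, -6, -5, -2, -1]
-9 → replaces -6 → [-15, -11, -9, -5, -2, -1]
-8 → replaces -5 → [-15, -11, -9, -8, -2, -1]
-13 → replaces -11 → [-15, -13, -9, -8, -2, -1]
-7 → replaces -2 → [-15, -13, -9, -8, -7, -1]
Six tails, so the longest strictly decreasing subsequence of the original has length 6.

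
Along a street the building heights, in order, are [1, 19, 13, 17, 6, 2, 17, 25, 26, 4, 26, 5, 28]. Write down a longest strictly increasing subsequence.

1, 13, 17, 25, 26, 28

Patience tails give the LIS length; then backtrack through the dp parents:
1 → extends → [1]
19 → extends → [1, 19]
13 → replaces 19 → [1, 13]
17 → extends → [1, 13, 17]
6 → replaces 13 → [1, 6, 17]
2 → replaces 6 → [1, 2, 17]
17 → already a tail → [1, 2, 17]
25 → extends → [1, 2, 17, 25]
26 → extends → [1, 2, 17, 25, 26]
4 → replaces 17 → [1, 2, 4, 25, 26]
26 → already a tail → [1, 2, 4, 25, 26]
5 → replaces 25 → [1, 2, 4, 5, 26]
28 → extends → [1, 2, 4, 5, 26, 28]
Length 6; one witness is 1, 13, 17, 25, 26, 28.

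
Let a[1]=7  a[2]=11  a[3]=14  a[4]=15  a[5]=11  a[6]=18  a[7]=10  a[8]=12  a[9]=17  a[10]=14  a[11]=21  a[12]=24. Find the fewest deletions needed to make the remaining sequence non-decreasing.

Fewest deletions = n − (longest non-decreasing subsequence).
Patience tails:
7 → extends → [7]
11 → extends → [7, 11]
14 → extends → [7, 11, 14]
15 → extends → [7, 11, 14, 15]
11 → replaces 14 → [7, 11, 11, 15]
18 → extends → [7, 11, 11, 15, 18]
10 → replaces 11 → [7, 10, 11, 15, 18]
12 → replaces 15 → [7, 10, 11, 12, 18]
17 → replaces 18 → [7, 10, 11, 12, 17]
14 → replaces 17 → [7, 10, 11, 12, 14]
21 → extends → [7, 10, 11, 12, 14, 21]
24 → extends → [7, 10, 11, 12, 14, 21, 24]
Longest non-decreasing subsequence has length 7, so deletions = 12 − 7 = 5.

5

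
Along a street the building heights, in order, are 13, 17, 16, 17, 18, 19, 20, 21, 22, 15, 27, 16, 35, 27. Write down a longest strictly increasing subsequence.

13, 16, 17, 18, 19, 20, 21, 22, 27, 35

Patience tails give the LIS length; then backtrack through the dp parents:
13 → extends → [13]
17 → extends → [13, 17]
16 → replaces 17 → [13, 16]
17 → extends → [13, 16, 17]
18 → extends → [13, 16, 17, 18]
19 → extends → [13, 16, 17, 18, 19]
20 → extends → [13, 16, 17, 18, 19, 20]
21 → extends → [13, 16, 17, 18, 19, 20, 21]
22 → extends → [13, 16, 17, 18, 19, 20, 21, 22]
15 → replaces 16 → [13, 15, 17, 18, 19, 20, 21, 22]
27 → extends → [13, 15, 17, 18, 19, 20, 21, 22, 27]
16 → replaces 17 → [13, 15, 16, 18, 19, 20, 21, 22, 27]
35 → extends → [13, 15, 16, 18, 19, 20, 21, 22, 27, 35]
27 → already a tail → [13, 15, 16, 18, 19, 20, 21, 22, 27, 35]
Length 10; one witness is 13, 16, 17, 18, 19, 20, 21, 22, 27, 35.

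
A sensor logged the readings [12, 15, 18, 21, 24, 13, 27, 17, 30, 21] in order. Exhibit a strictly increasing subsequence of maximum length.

Patience tails give the LIS length; then backtrack through the dp parents:
12 → extends → [12]
15 → extends → [12, 15]
18 → extends → [12, 15, 18]
21 → extends → [12, 15, 18, 21]
24 → extends → [12, 15, 18, 21, 24]
13 → replaces 15 → [12, 13, 18, 21, 24]
27 → extends → [12, 13, 18, 21, 24, 27]
17 → replaces 18 → [12, 13, 17, 21, 24, 27]
30 → extends → [12, 13, 17, 21, 24, 27, 30]
21 → already a tail → [12, 13, 17, 21, 24, 27, 30]
Length 7; one witness is 12, 15, 18, 21, 24, 27, 30.

12, 15, 18, 21, 24, 27, 30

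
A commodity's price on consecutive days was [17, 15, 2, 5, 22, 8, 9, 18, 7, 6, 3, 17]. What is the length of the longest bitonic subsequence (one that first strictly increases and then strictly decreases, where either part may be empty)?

inc[i] = longest strictly increasing subsequence ending at i; dec[i] = longest strictly decreasing subsequence starting at i:
i:      1  2  3  4  5  6  7  8  9 10 11 12
a[i]:  17 15  2  5 22  8  9 18  7  6  3 17
inc:    1  1  1  2  3  3  4  5  3  3  2  5
dec:    6  5  1  2  5  4  4  4  3  2  1  1
Best peak at i=8 (value 18): inc=5, dec=4, length 5+4−1 = 8.

8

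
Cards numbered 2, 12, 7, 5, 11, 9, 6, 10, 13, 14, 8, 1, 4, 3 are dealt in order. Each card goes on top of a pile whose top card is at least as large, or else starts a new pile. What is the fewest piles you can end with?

Place each on the leftmost legal pile:
2 → new pile 1 (tops now [2])
12 → new pile 2 (tops now [2, 12])
7 → pile 2 (tops now [2, 7])
5 → pile 2 (tops now [2, 5])
11 → new pile 3 (tops now [2, 5, 11])
9 → pile 3 (tops now [2, 5, 9])
6 → pile 3 (tops now [2, 5, 6])
10 → new pile 4 (tops now [2, 5, 6, 10])
13 → new pile 5 (tops now [2, 5, 6, 10, 13])
14 → new pile 6 (tops now [2, 5, 6, 10, 13, 14])
8 → pile 4 (tops now [2, 5, 6, 8, 13, 14])
1 → pile 1 (tops now [1, 5, 6, 8, 13, 14])
4 → pile 2 (tops now [1, 4, 6, 8, 13, 14])
3 → pile 2 (tops now [1, 3, 6, 8, 13, 14])
Six piles.

6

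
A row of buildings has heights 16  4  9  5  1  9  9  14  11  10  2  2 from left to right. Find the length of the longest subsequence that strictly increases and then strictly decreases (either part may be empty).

7

inc[i] = longest strictly increasing subsequence ending at i; dec[i] = longest strictly decreasing subsequence starting at i:
i:      1  2  3  4  5  6  7  8  9 10 11 12
a[i]:  16  4  9  5  1  9  9 14 11 10  2  2
inc:    1  1  2  2  1  3  3  4  4  4  2  2
dec:    5  2  3  2  1  2  2  4  3  2  1  1
Best peak at i=8 (value 14): inc=4, dec=4, length 4+4−1 = 7.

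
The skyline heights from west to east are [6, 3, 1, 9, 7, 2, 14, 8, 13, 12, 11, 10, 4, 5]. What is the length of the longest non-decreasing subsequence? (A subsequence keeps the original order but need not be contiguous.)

4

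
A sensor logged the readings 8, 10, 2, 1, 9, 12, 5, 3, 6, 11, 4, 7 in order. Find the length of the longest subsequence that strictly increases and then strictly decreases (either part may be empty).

5

inc[i] = longest strictly increasing subsequence ending at i; dec[i] = longest strictly decreasing subsequence starting at i:
i:      1  2  3  4  5  6  7  8  9 10 11 12
a[i]:   8 10  2  1  9 12  5  3  6 11  4  7
inc:    1  2  1  1  2  3  2  2  3  4  3  4
dec:    3  4  2  1  3  3  2  1  2  2  1  1
Best peak at i=2 (value 10): inc=2, dec=4, length 2+4−1 = 5.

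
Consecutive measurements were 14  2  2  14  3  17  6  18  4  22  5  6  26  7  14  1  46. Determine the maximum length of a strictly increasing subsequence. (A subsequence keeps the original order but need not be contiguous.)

Track the smallest tail for each achievable length (strict):
14 → extends → [14]
2 → replaces 14 → [2]
2 → already a tail → [2]
14 → extends → [2, 14]
3 → replaces 14 → [2, 3]
17 → extends → [2, 3, 17]
6 → replaces 17 → [2, 3, 6]
18 → extends → [2, 3, 6, 18]
4 → replaces 6 → [2, 3, 4, 18]
22 → extends → [2, 3, 4, 18, 22]
5 → replaces 18 → [2, 3, 4, 5, 22]
6 → replaces 22 → [2, 3, 4, 5, 6]
26 → extends → [2, 3, 4, 5, 6, 26]
7 → replaces 26 → [2, 3, 4, 5, 6, 7]
14 → extends → [2, 3, 4, 5, 6, 7, 14]
1 → replaces 2 → [1, 3, 4, 5, 6, 7, 14]
46 → extends → [1, 3, 4, 5, 6, 7, 14, 46]
Eight tails, so the longest strictly increasing subsequence has length 8 (e.g. 2, 3, 4, 5, 6, 7, 14, 46).

8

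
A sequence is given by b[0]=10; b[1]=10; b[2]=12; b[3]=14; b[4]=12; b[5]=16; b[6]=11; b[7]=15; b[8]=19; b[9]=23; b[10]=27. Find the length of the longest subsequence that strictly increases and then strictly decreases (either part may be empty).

inc[i] = longest strictly increasing subsequence ending at i; dec[i] = longest strictly decreasing subsequence starting at i:
i:      0  1  2  3  4  5  6  7  8  9 10
b[i]:  10 10 12 14 12 16 11 15 19 23 27
inc:    1  1  2  3  2  4  2  4  5  6  7
dec:    1  1  2  3  2  2  1  1  1  1  1
Best peak at i=10 (value 27): inc=7, dec=1, length 7+1−1 = 7.

7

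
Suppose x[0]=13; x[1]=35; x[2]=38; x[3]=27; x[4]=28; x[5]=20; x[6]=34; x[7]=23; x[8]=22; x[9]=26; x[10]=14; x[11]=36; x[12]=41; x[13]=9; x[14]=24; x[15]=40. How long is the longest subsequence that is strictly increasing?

6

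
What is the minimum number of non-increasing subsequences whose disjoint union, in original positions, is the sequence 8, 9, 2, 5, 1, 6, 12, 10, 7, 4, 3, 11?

5

Place each on the leftmost legal pile:
8 → new pile 1 (tops now [8])
9 → new pile 2 (tops now [8, 9])
2 → pile 1 (tops now [2, 9])
5 → pile 2 (tops now [2, 5])
1 → pile 1 (tops now [1, 5])
6 → new pile 3 (tops now [1, 5, 6])
12 → new pile 4 (tops now [1, 5, 6, 12])
10 → pile 4 (tops now [1, 5, 6, 10])
7 → pile 4 (tops now [1, 5, 6, 7])
4 → pile 2 (tops now [1, 4, 6, 7])
3 → pile 2 (tops now [1, 3, 6, 7])
11 → new pile 5 (tops now [1, 3, 6, 7, 11])
Five piles.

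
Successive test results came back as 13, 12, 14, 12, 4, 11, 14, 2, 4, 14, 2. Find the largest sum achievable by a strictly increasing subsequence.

29

Let S[i] be the best sum of a strictly increasing subsequence ending at i:
i:      1  2  3  4  5  6  7  8  9 10 11
a[i]:  13 12 14 12  4 11 14  2  4 14  2
S:     13 12 27 12  4 15 29  2  6 29  2
Maximum is 29 (e.g. 4 + 11 + 14).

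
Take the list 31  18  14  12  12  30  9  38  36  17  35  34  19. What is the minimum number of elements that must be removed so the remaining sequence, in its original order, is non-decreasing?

9

Fewest deletions = n − (longest non-decreasing subsequence).
Patience tails:
31 → extends → [31]
18 → replaces 31 → [18]
14 → replaces 18 → [14]
12 → replaces 14 → [12]
12 → extends → [12, 12]
30 → extends → [12, 12, 30]
9 → replaces 12 → [9, 12, 30]
38 → extends → [9, 12, 30, 38]
36 → replaces 38 → [9, 12, 30, 36]
17 → replaces 30 → [9, 12, 17, 36]
35 → replaces 36 → [9, 12, 17, 35]
34 → replaces 35 → [9, 12, 17, 34]
19 → replaces 34 → [9, 12, 17, 19]
Longest non-decreasing subsequence has length 4, so deletions = 13 − 4 = 9.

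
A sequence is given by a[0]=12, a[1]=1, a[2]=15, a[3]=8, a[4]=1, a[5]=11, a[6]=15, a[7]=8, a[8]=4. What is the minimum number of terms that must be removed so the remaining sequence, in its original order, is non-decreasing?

5

Fewest deletions = n − (longest non-decreasing subsequence).
Patience tails:
12 → extends → [12]
1 → replaces 12 → [1]
15 → extends → [1, 15]
8 → replaces 15 → [1, 8]
1 → replaces 8 → [1, 1]
11 → extends → [1, 1, 11]
15 → extends → [1, 1, 11, 15]
8 → replaces 11 → [1, 1, 8, 15]
4 → replaces 8 → [1, 1, 4, 15]
Longest non-decreasing subsequence has length 4, so deletions = 9 − 4 = 5.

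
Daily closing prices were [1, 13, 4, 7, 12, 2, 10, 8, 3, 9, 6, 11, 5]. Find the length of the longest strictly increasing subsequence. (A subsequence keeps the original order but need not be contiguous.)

Let dp[i] be the length of the longest such subsequence ending at index i:
i:      1  2  3  4  5  6  7  8  9 10 11 12 13
a[i]:   1 13  4  7 12  2 10  8  3  9  6 11  5
dp:     1  2  2  3  4  2  4  4  3  5  4  6  4
Maximum dp value is 6.

6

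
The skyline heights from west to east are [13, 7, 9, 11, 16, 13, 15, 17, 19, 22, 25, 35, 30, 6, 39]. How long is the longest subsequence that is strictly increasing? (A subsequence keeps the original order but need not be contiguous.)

11

Track the smallest tail for each achievable length (strict):
13 → extends → [13]
7 → replaces 13 → [7]
9 → extends → [7, 9]
11 → extends → [7, 9, 11]
16 → extends → [7, 9, 11, 16]
13 → replaces 16 → [7, 9, 11, 13]
15 → extends → [7, 9, 11, 13, 15]
17 → extends → [7, 9, 11, 13, 15, 17]
19 → extends → [7, 9, 11, 13, 15, 17, 19]
22 → extends → [7, 9, 11, 13, 15, 17, 19, 22]
25 → extends → [7, 9, 11, 13, 15, 17, 19, 22, 25]
35 → extends → [7, 9, 11, 13, 15, 17, 19, 22, 25, 35]
30 → replaces 35 → [7, 9, 11, 13, 15, 17, 19, 22, 25, 30]
6 → replaces 7 → [6, 9, 11, 13, 15, 17, 19, 22, 25, 30]
39 → extends → [6, 9, 11, 13, 15, 17, 19, 22, 25, 30, 39]
Eleven tails, so the longest strictly increasing subsequence has length 11 (e.g. 7, 9, 11, 13, 15, 17, 19, 22, 25, 35, 39).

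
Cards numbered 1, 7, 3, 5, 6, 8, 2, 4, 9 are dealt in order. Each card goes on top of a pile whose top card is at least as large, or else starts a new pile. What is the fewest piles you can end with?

Place each on the leftmost legal pile:
1 → new pile 1 (tops now [1])
7 → new pile 2 (tops now [1, 7])
3 → pile 2 (tops now [1, 3])
5 → new pile 3 (tops now [1, 3, 5])
6 → new pile 4 (tops now [1, 3, 5, 6])
8 → new pile 5 (tops now [1, 3, 5, 6, 8])
2 → pile 2 (tops now [1, 2, 5, 6, 8])
4 → pile 3 (tops now [1, 2, 4, 6, 8])
9 → new pile 6 (tops now [1, 2, 4, 6, 8, 9])
Six piles.

6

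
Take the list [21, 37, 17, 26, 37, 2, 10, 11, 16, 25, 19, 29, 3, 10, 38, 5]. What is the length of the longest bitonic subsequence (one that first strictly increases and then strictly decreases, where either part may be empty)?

8

inc[i] = longest strictly increasing subsequence ending at i; dec[i] = longest strictly decreasing subsequence starting at i:
i:      1  2  3  4  5  6  7  8  9 10 11 12 13 14 15 16
a[i]:  21 37 17 26 37  2 10 11 16 25 19 29  3 10 38  5
inc:    1  2  1  2  3  1  2  3  4  5  5  6  2  3  7  3
dec:    5  6  4  5  5  1  2  3  3  4  3  3  1  2  2  1
Best peak at i=10 (value 25): inc=5, dec=4, length 5+4−1 = 8.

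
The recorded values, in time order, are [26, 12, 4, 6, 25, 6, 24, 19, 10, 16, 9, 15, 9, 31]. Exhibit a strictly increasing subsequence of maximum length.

4, 6, 10, 16, 31

Patience tails give the LIS length; then backtrack through the dp parents:
26 → extends → [26]
12 → replaces 26 → [12]
4 → replaces 12 → [4]
6 → extends → [4, 6]
25 → extends → [4, 6, 25]
6 → already a tail → [4, 6, 25]
24 → replaces 25 → [4, 6, 24]
19 → replaces 24 → [4, 6, 19]
10 → replaces 19 → [4, 6, 10]
16 → extends → [4, 6, 10, 16]
9 → replaces 10 → [4, 6, 9, 16]
15 → replaces 16 → [4, 6, 9, 15]
9 → already a tail → [4, 6, 9, 15]
31 → extends → [4, 6, 9, 15, 31]
Length 5; one witness is 4, 6, 10, 16, 31.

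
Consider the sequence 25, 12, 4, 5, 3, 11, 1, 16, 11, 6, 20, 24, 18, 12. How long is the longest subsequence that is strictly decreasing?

Let dp[i] be the longest strictly decreasing subsequence ending at i:
i:      1  2  3  4  5  6  7  8  9 10 11 12 13 14
a[i]:  25 12  4  5  3 11  1 16 11  6 20 24 18 12
dp:     1  2  3  3  4  3  5  2  3  4  2  2  3  4
Maximum is 5.

5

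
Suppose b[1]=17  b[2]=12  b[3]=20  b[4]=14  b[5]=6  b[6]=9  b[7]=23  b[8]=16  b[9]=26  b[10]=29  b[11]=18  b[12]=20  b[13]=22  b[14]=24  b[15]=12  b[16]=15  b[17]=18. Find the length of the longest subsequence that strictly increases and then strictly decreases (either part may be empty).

8

inc[i] = longest strictly increasing subsequence ending at i; dec[i] = longest strictly decreasing subsequence starting at i:
i:      1  2  3  4  5  6  7  8  9 10 11 12 13 14 15 16 17
b[i]:  17 12 20 14  6  9 23 16 26 29 18 20 22 24 12 15 18
inc:    1  1  2  2  1  2  3  3  4  5  4  5  6  7  3  4  5
dec:    3  2  3  2  1  1  3  2  3  3  2  2  2  2  1  1  1
Best peak at i=14 (value 24): inc=7, dec=2, length 7+2−1 = 8.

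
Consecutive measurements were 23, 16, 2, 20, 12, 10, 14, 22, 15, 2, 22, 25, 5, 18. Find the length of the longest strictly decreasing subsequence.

Let dp[i] be the longest strictly decreasing subsequence ending at i:
i:      1  2  3  4  5  6  7  8  9 10 11 12 13 14
a[i]:  23 16  2 20 12 10 14 22 15  2 22 25  5 18
dp:     1  2  3  2  3  4  3  2  3  5  2  1  5  3
Maximum is 5.

5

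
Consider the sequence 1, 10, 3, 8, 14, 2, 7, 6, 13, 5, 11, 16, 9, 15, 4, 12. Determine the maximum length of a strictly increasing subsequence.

5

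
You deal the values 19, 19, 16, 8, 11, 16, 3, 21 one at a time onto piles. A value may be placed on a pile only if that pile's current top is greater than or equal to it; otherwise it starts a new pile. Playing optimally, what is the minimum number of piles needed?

4

The minimum number of non-increasing subsequences covering a sequence equals the length of its longest strictly increasing subsequence.
LIS length is 4 (e.g. 8, 11, 16, 21), so 4 piles are needed.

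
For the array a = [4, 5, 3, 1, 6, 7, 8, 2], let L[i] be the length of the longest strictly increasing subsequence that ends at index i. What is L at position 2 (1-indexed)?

dp[i] = 1 + max{dp[j] : j<i, a[j]<a[i]} (or 1 if no such j):
i:     1 2 3 4 5 6 7 8
a[i]:  4 5 3 1 6 7 8 2
dp:    1 2 1 1 3 4 5 2
At index 2 the value is 2.

2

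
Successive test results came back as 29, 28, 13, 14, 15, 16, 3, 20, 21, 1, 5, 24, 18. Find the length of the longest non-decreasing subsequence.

7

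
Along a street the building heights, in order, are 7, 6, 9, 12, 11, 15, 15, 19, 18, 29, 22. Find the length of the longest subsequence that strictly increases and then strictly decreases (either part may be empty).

7

inc[i] = longest strictly increasing subsequence ending at i; dec[i] = longest strictly decreasing subsequence starting at i:
i:      1  2  3  4  5  6  7  8  9 10 11
a[i]:   7  6  9 12 11 15 15 19 18 29 22
inc:    1  1  2  3  3  4  4  5  5  6  6
dec:    2  1  1  2  1  1  1  2  1  2  1
Best peak at i=10 (value 29): inc=6, dec=2, length 6+2−1 = 7.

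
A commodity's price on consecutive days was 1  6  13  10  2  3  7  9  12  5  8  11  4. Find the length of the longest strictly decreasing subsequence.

5

Let dp[i] be the longest strictly decreasing subsequence ending at i:
i:      1  2  3  4  5  6  7  8  9 10 11 12 13
a[i]:   1  6 13 10  2  3  7  9 12  5  8 11  4
dp:     1  1  1  2  3  3  3  3  2  4  4  3  5
Maximum is 5.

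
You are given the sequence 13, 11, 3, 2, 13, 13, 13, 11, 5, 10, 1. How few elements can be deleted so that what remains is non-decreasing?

Fewest deletions = n − (longest non-decreasing subsequence).
i:      1  2  3  4  5  6  7  8  9 10 11
a[i]:  13 11  3  2 13 13 13 11  5 10  1
dp:     1  1  1  1  2  3  4  2  2  3  1
max dp = 4, so deletions = 11 − 4 = 7.

7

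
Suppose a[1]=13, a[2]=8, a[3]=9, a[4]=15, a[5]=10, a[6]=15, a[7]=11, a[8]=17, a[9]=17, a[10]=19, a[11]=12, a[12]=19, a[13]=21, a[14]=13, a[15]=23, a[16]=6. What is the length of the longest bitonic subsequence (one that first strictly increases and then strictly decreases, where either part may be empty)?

9

inc[i] = longest strictly increasing subsequence ending at i; dec[i] = longest strictly decreasing subsequence starting at i:
i:      1  2  3  4  5  6  7  8  9 10 11 12 13 14 15 16
a[i]:  13  8  9 15 10 15 11 17 17 19 12 19 21 13 23  6
inc:    1  1  2  3  3  4  4  5  5  6  5  6  7  6  8  1
dec:    3  2  2  3  2  3  2  3  3  3  2  3  3  2  2  1
Best peak at i=13 (value 21): inc=7, dec=3, length 7+3−1 = 9.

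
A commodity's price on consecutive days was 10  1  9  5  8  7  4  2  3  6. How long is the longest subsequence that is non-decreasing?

4

Track the smallest tail for each achievable length (allowing ties):
10 → extends → [10]
1 → replaces 10 → [1]
9 → extends → [1, 9]
5 → replaces 9 → [1, 5]
8 → extends → [1, 5, 8]
7 → replaces 8 → [1, 5, 7]
4 → replaces 5 → [1, 4, 7]
2 → replaces 4 → [1, 2, 7]
3 → replaces 7 → [1, 2, 3]
6 → extends → [1, 2, 3, 6]
Four tails, so the longest non-decreasing subsequence has length 4 (e.g. 1, 2, 3, 6).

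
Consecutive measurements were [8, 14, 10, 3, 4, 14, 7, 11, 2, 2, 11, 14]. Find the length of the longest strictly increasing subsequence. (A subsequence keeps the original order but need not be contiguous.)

Track the smallest tail for each achievable length (strict):
8 → extends → [8]
14 → extends → [8, 14]
10 → replaces 14 → [8, 10]
3 → replaces 8 → [3, 10]
4 → replaces 10 → [3, 4]
14 → extends → [3, 4, 14]
7 → replaces 14 → [3, 4, 7]
11 → extends → [3, 4, 7, 11]
2 → replaces 3 → [2, 4, 7, 11]
2 → already a tail → [2, 4, 7, 11]
11 → already a tail → [2, 4, 7, 11]
14 → extends → [2, 4, 7, 11, 14]
Five tails, so the longest strictly increasing subsequence has length 5 (e.g. 3, 4, 7, 11, 14).

5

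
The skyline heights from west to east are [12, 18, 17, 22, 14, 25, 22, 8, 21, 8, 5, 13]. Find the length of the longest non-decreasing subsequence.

4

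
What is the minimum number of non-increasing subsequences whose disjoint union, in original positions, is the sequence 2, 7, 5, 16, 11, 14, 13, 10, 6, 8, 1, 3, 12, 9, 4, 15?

Place each on the leftmost legal pile:
2 → new pile 1 (tops now [2])
7 → new pile 2 (tops now [2, 7])
5 → pile 2 (tops now [2, 5])
16 → new pile 3 (tops now [2, 5, 16])
11 → pile 3 (tops now [2, 5, 11])
14 → new pile 4 (tops now [2, 5, 11, 14])
13 → pile 4 (tops now [2, 5, 11, 13])
10 → pile 3 (tops now [2, 5, 10, 13])
6 → pile 3 (tops now [2, 5, 6, 13])
8 → pile 4 (tops now [2, 5, 6, 8])
1 → pile 1 (tops now [1, 5, 6, 8])
3 → pile 2 (tops now [1, 3, 6, 8])
12 → new pile 5 (tops now [1, 3, 6, 8, 12])
9 → pile 5 (tops now [1, 3, 6, 8, 9])
4 → pile 3 (tops now [1, 3, 4, 8, 9])
15 → new pile 6 (tops now [1, 3, 4, 8, 9, 15])
Six piles.

6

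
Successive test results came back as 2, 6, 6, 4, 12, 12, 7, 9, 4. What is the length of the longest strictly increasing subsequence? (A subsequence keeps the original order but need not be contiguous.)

Let dp[i] be the length of the longest such subsequence ending at index i:
i:      1  2  3  4  5  6  7  8  9
a[i]:   2  6  6  4 12 12  7  9  4
dp:     1  2  2  2  3  3  3  4  2
Maximum dp value is 4.

4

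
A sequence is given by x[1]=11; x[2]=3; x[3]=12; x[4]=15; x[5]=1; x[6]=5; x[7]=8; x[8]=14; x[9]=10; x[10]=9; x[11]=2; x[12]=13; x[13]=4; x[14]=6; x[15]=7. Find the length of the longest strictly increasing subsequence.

Track the smallest tail for each achievable length (strict):
11 → extends → [11]
3 → replaces 11 → [3]
12 → extends → [3, 12]
15 → extends → [3, 12, 15]
1 → replaces 3 → [1, 12, 15]
5 → replaces 12 → [1, 5, 15]
8 → replaces 15 → [1, 5, 8]
14 → extends → [1, 5, 8, 14]
10 → replaces 14 → [1, 5, 8, 10]
9 → replaces 10 → [1, 5, 8, 9]
2 → replaces 5 → [1, 2, 8, 9]
13 → extends → [1, 2, 8, 9, 13]
4 → replaces 8 → [1, 2, 4, 9, 13]
6 → replaces 9 → [1, 2, 4, 6, 13]
7 → replaces 13 → [1, 2, 4, 6, 7]
Five tails, so the longest strictly increasing subsequence has length 5 (e.g. 3, 5, 8, 10, 13).

5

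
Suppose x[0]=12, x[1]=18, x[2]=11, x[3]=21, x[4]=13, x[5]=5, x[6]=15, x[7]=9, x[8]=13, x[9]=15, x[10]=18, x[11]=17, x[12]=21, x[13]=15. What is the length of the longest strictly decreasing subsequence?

4

Negate each value so 'decreasing' becomes 'increasing', then run patience tails on the negated sequence:
-12 → extends → [-12]
-18 → replaces -12 → [-18]
-11 → extends → [-18, -11]
-21 → replaces -18 → [-21, -11]
-13 → replaces -11 → [-21, -13]
-5 → extends → [-21, -13, -5]
-15 → replaces -13 → [-21, -15, -5]
-9 → replaces -5 → [-21, -15, -9]
-13 → replaces -9 → [-21, -15, -13]
-15 → already a tail → [-21, -15, -13]
-18 → replaces -15 → [-21, -18, -13]
-17 → replaces -13 → [-21, -18, -17]
-21 → already a tail → [-21, -18, -17]
-15 → extends → [-21, -18, -17, -15]
Four tails, so the longest strictly decreasing subsequence of the original has length 4.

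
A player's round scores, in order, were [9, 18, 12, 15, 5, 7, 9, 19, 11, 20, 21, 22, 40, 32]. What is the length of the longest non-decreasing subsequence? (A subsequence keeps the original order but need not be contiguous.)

Let dp[i] be the length of the longest such subsequence ending at index i:
i:      1  2  3  4  5  6  7  8  9 10 11 12 13 14
a[i]:   9 18 12 15  5  7  9 19 11 20 21 22 40 32
dp:     1  2  2  3  1  2  3  4  4  5  6  7  8  8
Maximum dp value is 8.

8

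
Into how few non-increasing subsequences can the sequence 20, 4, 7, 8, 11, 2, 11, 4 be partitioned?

4

The minimum number of non-increasing subsequences covering a sequence equals the length of its longest strictly increasing subsequence.
LIS length is 4 (e.g. 4, 7, 8, 11), so 4 piles are needed.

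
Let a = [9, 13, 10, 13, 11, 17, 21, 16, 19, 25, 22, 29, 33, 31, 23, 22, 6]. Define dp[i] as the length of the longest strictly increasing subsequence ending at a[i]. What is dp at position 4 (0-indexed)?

dp[i] = 1 + max{dp[j] : j<i, a[j]<a[i]} (or 1 if no such j):
i:      0  1  2  3  4  5  6  7  8  9 10 11 12 13 14 15 16
a[i]:   9 13 10 13 11 17 21 16 19 25 22 29 33 31 23 22  6
dp:     1  2  2  3  3  4  5  4  5  6  6  7  8  8  7  6  1
At index 4 the value is 3.

3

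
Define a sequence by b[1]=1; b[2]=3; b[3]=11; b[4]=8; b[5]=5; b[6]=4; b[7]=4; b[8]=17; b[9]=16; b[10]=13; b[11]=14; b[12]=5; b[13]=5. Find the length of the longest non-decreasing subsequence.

Let dp[i] be the length of the longest such subsequence ending at index i:
i:      1  2  3  4  5  6  7  8  9 10 11 12 13
b[i]:   1  3 11  8  5  4  4 17 16 13 14  5  5
dp:     1  2  3  3  3  3  4  5  5  5  6  5  6
Maximum dp value is 6.

6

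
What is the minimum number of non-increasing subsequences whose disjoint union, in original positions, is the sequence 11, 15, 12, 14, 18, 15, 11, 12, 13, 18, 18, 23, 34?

Place each on the leftmost legal pile:
11 → new pile 1 (tops now [11])
15 → new pile 2 (tops now [11, 15])
12 → pile 2 (tops now [11, 12])
14 → new pile 3 (tops now [11, 12, 14])
18 → new pile 4 (tops now [11, 12, 14, 18])
15 → pile 4 (tops now [11, 12, 14, 15])
11 → pile 1 (tops now [11, 12, 14, 15])
12 → pile 2 (tops now [11, 12, 14, 15])
13 → pile 3 (tops now [11, 12, 13, 15])
18 → new pile 5 (tops now [11, 12, 13, 15, 18])
18 → pile 5 (tops now [11, 12, 13, 15, 18])
23 → new pile 6 (tops now [11, 12, 13, 15, 18, 23])
34 → new pile 7 (tops now [11, 12, 13, 15, 18, 23, 34])
Seven piles.

7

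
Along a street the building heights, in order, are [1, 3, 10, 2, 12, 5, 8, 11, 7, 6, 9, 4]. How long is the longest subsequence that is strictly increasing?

Track the smallest tail for each achievable length (strict):
1 → extends → [1]
3 → extends → [1, 3]
10 → extends → [1, 3, 10]
2 → replaces 3 → [1, 2, 10]
12 → extends → [1, 2, 10, 12]
5 → replaces 10 → [1, 2, 5, 12]
8 → replaces 12 → [1, 2, 5, 8]
11 → extends → [1, 2, 5, 8, 11]
7 → replaces 8 → [1, 2, 5, 7, 11]
6 → replaces 7 → [1, 2, 5, 6, 11]
9 → replaces 11 → [1, 2, 5, 6, 9]
4 → replaces 5 → [1, 2, 4, 6, 9]
Five tails, so the longest strictly increasing subsequence has length 5 (e.g. 1, 3, 5, 8, 11).

5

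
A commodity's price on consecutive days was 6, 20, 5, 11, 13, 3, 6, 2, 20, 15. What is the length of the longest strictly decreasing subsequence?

Let dp[i] be the longest strictly decreasing subsequence ending at i:
i:      1  2  3  4  5  6  7  8  9 10
a[i]:   6 20  5 11 13  3  6  2 20 15
dp:     1  1  2  2  2  3  3  4  1  2
Maximum is 4.

4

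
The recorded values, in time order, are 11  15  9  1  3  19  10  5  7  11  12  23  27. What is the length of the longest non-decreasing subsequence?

8

Let dp[i] be the length of the longest such subsequence ending at index i:
i:      1  2  3  4  5  6  7  8  9 10 11 12 13
a[i]:  11 15  9  1  3 19 10  5  7 11 12 23 27
dp:     1  2  1  1  2  3  3  3  4  5  6  7  8
Maximum dp value is 8.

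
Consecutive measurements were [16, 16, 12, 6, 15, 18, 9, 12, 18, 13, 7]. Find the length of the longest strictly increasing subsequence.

Let dp[i] be the length of the longest such subsequence ending at index i:
i:      1  2  3  4  5  6  7  8  9 10 11
a[i]:  16 16 12  6 15 18  9 12 18 13  7
dp:     1  1  1  1  2  3  2  3  4  4  2
Maximum dp value is 4.

4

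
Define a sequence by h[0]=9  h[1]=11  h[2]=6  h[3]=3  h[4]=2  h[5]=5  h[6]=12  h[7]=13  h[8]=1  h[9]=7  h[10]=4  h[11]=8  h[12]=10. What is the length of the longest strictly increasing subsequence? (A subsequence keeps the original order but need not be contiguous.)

5

Track the smallest tail for each achievable length (strict):
9 → extends → [9]
11 → extends → [9, 11]
6 → replaces 9 → [6, 11]
3 → replaces 6 → [3, 11]
2 → replaces 3 → [2, 11]
5 → replaces 11 → [2, 5]
12 → extends → [2, 5, 12]
13 → extends → [2, 5, 12, 13]
1 → replaces 2 → [1, 5, 12, 13]
7 → replaces 12 → [1, 5, 7, 13]
4 → replaces 5 → [1, 4, 7, 13]
8 → replaces 13 → [1, 4, 7, 8]
10 → extends → [1, 4, 7, 8, 10]
Five tails, so the longest strictly increasing subsequence has length 5 (e.g. 3, 5, 7, 8, 10).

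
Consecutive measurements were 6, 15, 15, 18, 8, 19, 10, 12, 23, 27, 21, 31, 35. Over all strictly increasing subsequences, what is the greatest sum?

174

Let S[i] be the best sum of a strictly increasing subsequence ending at i:
i:       1   2   3   4   5   6   7   8   9  10  11  12  13
a[i]:    6  15  15  18   8  19  10  12  23  27  21  31  35
S:       6  21  21  39  14  58  24  36  81 108  79 139 174
Maximum is 174 (e.g. 6 + 15 + 18 + 19 + 23 + 27 + 31 + 35).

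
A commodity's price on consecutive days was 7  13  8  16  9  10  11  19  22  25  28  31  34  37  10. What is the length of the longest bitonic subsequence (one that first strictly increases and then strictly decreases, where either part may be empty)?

13

inc[i] = longest strictly increasing subsequence ending at i; dec[i] = longest strictly decreasing subsequence starting at i:
i:      1  2  3  4  5  6  7  8  9 10 11 12 13 14 15
a[i]:   7 13  8 16  9 10 11 19 22 25 28 31 34 37 10
inc:    1  2  2  3  3  4  5  6  7  8  9 10 11 12  4
dec:    1  3  1  3  1  1  2  2  2  2  2  2  2  2  1
Best peak at i=14 (value 37): inc=12, dec=2, length 12+2−1 = 13.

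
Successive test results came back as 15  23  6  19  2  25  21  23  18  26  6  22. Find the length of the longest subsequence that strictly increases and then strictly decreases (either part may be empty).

inc[i] = longest strictly increasing subsequence ending at i; dec[i] = longest strictly decreasing subsequence starting at i:
i:      1  2  3  4  5  6  7  8  9 10 11 12
a[i]:  15 23  6 19  2 25 21 23 18 26  6 22
inc:    1  2  1  2  1  3  3  4  2  5  2  4
dec:    3  4  2  3  1  4  3  3  2  2  1  1
Best peak at i=6 (value 25): inc=3, dec=4, length 3+4−1 = 6.

6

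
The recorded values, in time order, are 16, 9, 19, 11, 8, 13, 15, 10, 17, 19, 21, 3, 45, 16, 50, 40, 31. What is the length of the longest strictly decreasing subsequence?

4

Negate each value so 'decreasing' becomes 'increasing', then run patience tails on the negated sequence:
-16 → extends → [-16]
-9 → extends → [-16, -9]
-19 → replaces -16 → [-19, -9]
-11 → replaces -9 → [-19, -11]
-8 → extends → [-19, -11, -8]
-13 → replaces -11 → [-19, -13, -8]
-15 → replaces -13 → [-19, -15, -8]
-10 → replaces -8 → [-19, -15, -10]
-17 → replaces -15 → [-19, -17, -10]
-19 → already a tail → [-19, -17, -10]
-21 → replaces -19 → [-21, -17, -10]
-3 → extends → [-21, -17, -10, -3]
-45 → replaces -21 → [-45, -17, -10, -3]
-16 → replaces -10 → [-45, -17, -16, -3]
-50 → replaces -45 → [-50, -17, -16, -3]
-40 → replaces -17 → [-50, -40, -16, -3]
-31 → replaces -16 → [-50, -40, -31, -3]
Four tails, so the longest strictly decreasing subsequence of the original has length 4.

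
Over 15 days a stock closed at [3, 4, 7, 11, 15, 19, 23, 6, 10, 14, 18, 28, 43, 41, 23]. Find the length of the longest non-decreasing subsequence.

Track the smallest tail for each achievable length (allowing ties):
3 → extends → [3]
4 → extends → [3, 4]
7 → extends → [3, 4, 7]
11 → extends → [3, 4, 7, 11]
15 → extends → [3, 4, 7, 11, 15]
19 → extends → [3, 4, 7, 11, 15, 19]
23 → extends → [3, 4, 7, 11, 15, 19, 23]
6 → replaces 7 → [3, 4, 6, 11, 15, 19, 23]
10 → replaces 11 → [3, 4, 6, 10, 15, 19, 23]
14 → replaces 15 → [3, 4, 6, 10, 14, 19, 23]
18 → replaces 19 → [3, 4, 6, 10, 14, 18, 23]
28 → extends → [3, 4, 6, 10, 14, 18, 23, 28]
43 → extends → [3, 4, 6, 10, 14, 18, 23, 28, 43]
41 → replaces 43 → [3, 4, 6, 10, 14, 18, 23, 28, 41]
23 → replaces 28 → [3, 4, 6, 10, 14, 18, 23, 23, 41]
Nine tails, so the longest non-decreasing subsequence has length 9 (e.g. 3, 4, 7, 11, 15, 19, 23, 28, 43).

9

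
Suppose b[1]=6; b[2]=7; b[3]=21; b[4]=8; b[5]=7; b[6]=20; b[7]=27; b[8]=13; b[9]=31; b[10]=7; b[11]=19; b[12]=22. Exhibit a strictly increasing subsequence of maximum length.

Patience tails give the LIS length; then backtrack through the dp parents:
6 → extends → [6]
7 → extends → [6, 7]
21 → extends → [6, 7, 21]
8 → replaces 21 → [6, 7, 8]
7 → already a tail → [6, 7, 8]
20 → extends → [6, 7, 8, 20]
27 → extends → [6, 7, 8, 20, 27]
13 → replaces 20 → [6, 7, 8, 13, 27]
31 → extends → [6, 7, 8, 13, 27, 31]
7 → already a tail → [6, 7, 8, 13, 27, 31]
19 → replaces 27 → [6, 7, 8, 13, 19, 31]
22 → replaces 31 → [6, 7, 8, 13, 19, 22]
Length 6; one witness is 6, 7, 8, 20, 27, 31.

6, 7, 8, 20, 27, 31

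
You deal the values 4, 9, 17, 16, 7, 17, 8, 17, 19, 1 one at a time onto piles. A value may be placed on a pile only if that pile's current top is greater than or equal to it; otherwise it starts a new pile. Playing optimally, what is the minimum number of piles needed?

5

Place each on the leftmost legal pile:
4 → new pile 1 (tops now [4])
9 → new pile 2 (tops now [4, 9])
17 → new pile 3 (tops now [4, 9, 17])
16 → pile 3 (tops now [4, 9, 16])
7 → pile 2 (tops now [4, 7, 16])
17 → new pile 4 (tops now [4, 7, 16, 17])
8 → pile 3 (tops now [4, 7, 8, 17])
17 → pile 4 (tops now [4, 7, 8, 17])
19 → new pile 5 (tops now [4, 7, 8, 17, 19])
1 → pile 1 (tops now [1, 7, 8, 17, 19])
Five piles.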